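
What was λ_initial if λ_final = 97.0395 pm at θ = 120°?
93.4000 pm

From λ' = λ + Δλ, we have λ = λ' - Δλ

First calculate the Compton shift:
Δλ = λ_C(1 - cos θ)
Δλ = 2.4263 × (1 - cos(120°))
Δλ = 2.4263 × 1.5000
Δλ = 3.6395 pm

Initial wavelength:
λ = λ' - Δλ
λ = 97.0395 - 3.6395
λ = 93.4000 pm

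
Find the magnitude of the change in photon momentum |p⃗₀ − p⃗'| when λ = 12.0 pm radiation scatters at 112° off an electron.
8.1874e-23 kg·m/s

Photon momentum magnitude is p = h/λ.

Initial momentum:
p₀ = h/λ = 6.6261e-34/1.2000e-11 = 5.5217e-23 kg·m/s

After scattering:
λ' = λ + Δλ = 12.0 + 3.3352 = 15.3352 pm
p' = h/λ' = 6.6261e-34/1.5335e-11 = 4.3208e-23 kg·m/s

Momentum is a vector; the scattered photon's direction makes angle θ = 112° with the incident direction. The magnitude of the vector change Δp⃗ = p⃗₀ − p⃗' is found from the law of cosines:
|Δp⃗|² = p₀² + p'² − 2p₀p'cos θ
|Δp⃗|² = (5.5217e-23)² + (4.3208e-23)² − 2·5.5217e-23·4.3208e-23·cos(112°)
|Δp⃗| = 8.1874e-23 kg·m/s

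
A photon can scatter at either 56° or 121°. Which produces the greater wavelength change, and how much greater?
121° produces the larger shift by a factor of 3.437

Calculate both shifts using Δλ = λ_C(1 - cos θ):

For θ₁ = 56°:
Δλ₁ = 2.4263 × (1 - cos(56°))
Δλ₁ = 2.4263 × 0.4408
Δλ₁ = 1.0695 pm

For θ₂ = 121°:
Δλ₂ = 2.4263 × (1 - cos(121°))
Δλ₂ = 2.4263 × 1.5150
Δλ₂ = 3.6760 pm

The 121° angle produces the larger shift.
Ratio: 3.6760/1.0695 = 3.437

(Intermediate values are shown rounded; full precision is carried through to the final answer.)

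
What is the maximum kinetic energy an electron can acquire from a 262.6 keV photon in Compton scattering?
133.0995 keV

Maximum energy transfer occurs at θ = 180° (backscattering).

Initial photon: E₀ = 262.6 keV → λ₀ = 4.7214 pm

Maximum Compton shift (at 180°):
Δλ_max = 2λ_C = 2 × 2.4263 = 4.8526 pm

Final wavelength:
λ' = 4.7214 + 4.8526 = 9.5740 pm

Minimum photon energy (maximum energy to electron):
E'_min = hc/λ' = 129.5005 keV

Maximum electron kinetic energy:
K_max = E₀ - E'_min = 262.6000 - 129.5005 = 133.0995 keV

(Intermediate values are shown rounded; full precision is carried through to the final answer.)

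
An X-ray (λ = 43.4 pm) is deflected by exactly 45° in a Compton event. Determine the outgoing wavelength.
44.1106 pm

Using the Compton formula: λ' = λ + λ_C(1 − cos θ)

For θ = 45°, cos θ = √2/2 (exact) ≈ 0.7071, so:
1 − cos 45° = 1 − (√2/2) ≈ 0.2929

Δλ = λ_C × 0.2929 = 2.4263 × 0.2929 = 0.7106 pm

λ' = 43.4 + 0.7106 = 44.1106 pm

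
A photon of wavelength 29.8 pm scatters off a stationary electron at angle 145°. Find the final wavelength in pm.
34.2138 pm

Using the Compton scattering formula:
λ' = λ + Δλ = λ + λ_C(1 - cos θ)

Given:
- Initial wavelength λ = 29.8 pm
- Scattering angle θ = 145°
- Compton wavelength λ_C ≈ 2.4263 pm

Calculate the shift:
Δλ = 2.4263 × (1 - cos(145°))
Δλ = 2.4263 × 1.8192
Δλ = 4.4138 pm

Final wavelength:
λ' = 29.8 + 4.4138 = 34.2138 pm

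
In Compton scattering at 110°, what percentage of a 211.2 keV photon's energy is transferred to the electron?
0.3568 (or 35.68%)

Calculate initial and final photon energies:

Initial: E₀ = 211.2 keV → λ₀ = 5.8705 pm
Compton shift: Δλ = 3.2562 pm
Final wavelength: λ' = 9.1266 pm
Final energy: E' = 135.8490 keV

Fractional energy loss:
(E₀ - E')/E₀ = (211.2000 - 135.8490)/211.2000
= 75.3510/211.2000
= 0.3568
= 35.68%

(Intermediate values are shown rounded; full precision is carried through to the final answer.)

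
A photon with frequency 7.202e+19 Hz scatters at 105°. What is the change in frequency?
3.048e+19 Hz (decrease)

Convert frequency to wavelength (c = 299792458 m/s):
λ₀ = c/f₀ = 299792458/7.202e+19 = 4.1626279e-12 m = 4.1626 pm

Calculate Compton shift:
Δλ = λ_C(1 - cos(105°)) = 3.0543 pm

Final wavelength:
λ' = λ₀ + Δλ = 4.1626 + 3.0543 = 7.2169 pm

Final frequency:
f' = c/λ' = 299792458/7.2169134e-12 = 4.1540260e+19 Hz

Frequency shift (decrease):
Δf = f₀ - f' = 7.202e+19 - 4.1540260e+19 = 3.048e+19 Hz

(Intermediate values are shown rounded; full precision is carried through to the final answer.)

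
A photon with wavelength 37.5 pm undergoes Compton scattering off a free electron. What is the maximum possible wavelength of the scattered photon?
42.3526 pm (at θ = 180°)

The Compton shift is Δλ = λ_C(1 − cos θ).

Since cos θ ranges from −1 to 1, the factor (1 − cos θ) ranges from 0 to 2; the maximum shift occurs at θ = 180° (backscattering):
Δλ_max = 2λ_C = 2 × 2.4263 pm = 4.8526 pm

Maximum scattered wavelength:
λ'_max = λ₀ + Δλ_max = 37.5 + 4.8526 = 42.3526 pm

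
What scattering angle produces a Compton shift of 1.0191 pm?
54.55°

From the Compton formula Δλ = λ_C(1 - cos θ), we can solve for θ:

cos θ = 1 - Δλ/λ_C

Given:
- Δλ = 1.0191 pm
- λ_C = h/(m_e·c) ≈ 2.42631024 pm

cos θ = 1 - 1.0191/2.42631024
cos θ = 1 - 0.420020
cos θ = 0.579980

θ = arccos(0.579980)
θ = 54.55°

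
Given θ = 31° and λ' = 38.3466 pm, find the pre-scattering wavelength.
38.0000 pm

From λ' = λ + Δλ, we have λ = λ' - Δλ

First calculate the Compton shift:
Δλ = λ_C(1 - cos θ)
Δλ = 2.4263 × (1 - cos(31°))
Δλ = 2.4263 × 0.1428
Δλ = 0.3466 pm

Initial wavelength:
λ = λ' - Δλ
λ = 38.3466 - 0.3466
λ = 38.0000 pm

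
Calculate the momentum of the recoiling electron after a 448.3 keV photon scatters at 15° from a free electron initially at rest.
6.2021e-23 kg·m/s

The electron is initially at rest, so by conservation of momentum:
p⃗_e = p⃗₀ − p⃗'  (incident photon momentum minus scattered photon momentum)

Photon momentum magnitudes (p = h/λ = E/c):
λ₀ = hc/E₀ = 2.7657 pm → p₀ = h/λ₀ = 2.3958e-22 kg·m/s
Δλ = λ_C(1 − cos 15°) = 0.0827 pm
λ' = 2.8483 pm → p' = h/λ' = 2.3263e-22 kg·m/s

The scattered photon makes angle θ = 15° with the incident direction, so by the law of cosines:
|p⃗_e|² = p₀² + p'² − 2p₀p'cos θ
|p⃗_e|² = (2.3958e-22)² + (2.3263e-22)² − 2·2.3958e-22·2.3263e-22·cos(15°)
|p⃗_e| = 6.2021e-23 kg·m/s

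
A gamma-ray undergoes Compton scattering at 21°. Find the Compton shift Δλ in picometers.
0.1612 pm

Using the Compton scattering formula:
Δλ = λ_C(1 - cos θ)

where λ_C = h/(m_e·c) ≈ 2.4263 pm is the Compton wavelength of an electron.

For θ = 21°:
cos(21°) = 0.9336
1 - cos(21°) = 0.0664

Δλ = 2.4263 × 0.0664
Δλ = 0.1612 pm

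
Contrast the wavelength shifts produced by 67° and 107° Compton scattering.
107° produces the larger shift by a factor of 2.121

Calculate both shifts using Δλ = λ_C(1 - cos θ):

For θ₁ = 67°:
Δλ₁ = 2.4263 × (1 - cos(67°))
Δλ₁ = 2.4263 × 0.6093
Δλ₁ = 1.4783 pm

For θ₂ = 107°:
Δλ₂ = 2.4263 × (1 - cos(107°))
Δλ₂ = 2.4263 × 1.2924
Δλ₂ = 3.1357 pm

The 107° angle produces the larger shift.
Ratio: 3.1357/1.4783 = 2.121

(Intermediate values are shown rounded; full precision is carried through to the final answer.)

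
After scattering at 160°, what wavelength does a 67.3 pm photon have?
72.0063 pm

Using the Compton scattering formula:
λ' = λ + Δλ = λ + λ_C(1 - cos θ)

Given:
- Initial wavelength λ = 67.3 pm
- Scattering angle θ = 160°
- Compton wavelength λ_C ≈ 2.4263 pm

Calculate the shift:
Δλ = 2.4263 × (1 - cos(160°))
Δλ = 2.4263 × 1.9397
Δλ = 4.7063 pm

Final wavelength:
λ' = 67.3 + 4.7063 = 72.0063 pm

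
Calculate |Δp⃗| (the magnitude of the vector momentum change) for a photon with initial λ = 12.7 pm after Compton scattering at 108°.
7.6222e-23 kg·m/s

Photon momentum magnitude is p = h/λ.

Initial momentum:
p₀ = h/λ = 6.6261e-34/1.2700e-11 = 5.2174e-23 kg·m/s

After scattering:
λ' = λ + Δλ = 12.7 + 3.1761 = 15.8761 pm
p' = h/λ' = 6.6261e-34/1.5876e-11 = 4.1736e-23 kg·m/s

Momentum is a vector; the scattered photon's direction makes angle θ = 108° with the incident direction. The magnitude of the vector change Δp⃗ = p⃗₀ − p⃗' is found from the law of cosines:
|Δp⃗|² = p₀² + p'² − 2p₀p'cos θ
|Δp⃗|² = (5.2174e-23)² + (4.1736e-23)² − 2·5.2174e-23·4.1736e-23·cos(108°)
|Δp⃗| = 7.6222e-23 kg·m/s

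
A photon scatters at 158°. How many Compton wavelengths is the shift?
1.9272 λ_C

The Compton shift formula is:
Δλ = λ_C(1 - cos θ)

Dividing both sides by λ_C:
Δλ/λ_C = 1 - cos θ

For θ = 158°:
Δλ/λ_C = 1 - cos(158°)
Δλ/λ_C = 1 - -0.9272
Δλ/λ_C = 1.9272

This means the shift is 1.9272 × λ_C = 4.6759 pm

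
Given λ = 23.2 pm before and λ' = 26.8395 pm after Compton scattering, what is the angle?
120.00°

First find the wavelength shift:
Δλ = λ' - λ = 26.8395 - 23.2 = 3.6395 pm

Using Δλ = λ_C(1 - cos θ), with λ_C = h/(m_e·c) ≈ 2.42631024 pm:
cos θ = 1 - Δλ/λ_C
cos θ = 1 - 3.6395/2.42631024
cos θ = -0.500014

θ = arccos(-0.500014)
θ = 120.00°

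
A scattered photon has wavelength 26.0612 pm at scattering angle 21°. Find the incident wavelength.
25.9000 pm

From λ' = λ + Δλ, we have λ = λ' - Δλ

First calculate the Compton shift:
Δλ = λ_C(1 - cos θ)
Δλ = 2.4263 × (1 - cos(21°))
Δλ = 2.4263 × 0.0664
Δλ = 0.1612 pm

Initial wavelength:
λ = λ' - Δλ
λ = 26.0612 - 0.1612
λ = 25.9000 pm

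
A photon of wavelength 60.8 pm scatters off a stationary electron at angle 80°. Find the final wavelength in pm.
62.8050 pm

Using the Compton scattering formula:
λ' = λ + Δλ = λ + λ_C(1 - cos θ)

Given:
- Initial wavelength λ = 60.8 pm
- Scattering angle θ = 80°
- Compton wavelength λ_C ≈ 2.4263 pm

Calculate the shift:
Δλ = 2.4263 × (1 - cos(80°))
Δλ = 2.4263 × 0.8264
Δλ = 2.0050 pm

Final wavelength:
λ' = 60.8 + 2.0050 = 62.8050 pm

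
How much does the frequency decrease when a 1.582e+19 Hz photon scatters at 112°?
2.368e+18 Hz (decrease)

Convert frequency to wavelength (c = 299792458 m/s):
λ₀ = c/f₀ = 299792458/1.582e+19 = 1.8950219e-11 m = 18.9502 pm

Calculate Compton shift:
Δλ = λ_C(1 - cos(112°)) = 3.3352 pm

Final wavelength:
λ' = λ₀ + Δλ = 18.9502 + 3.3352 = 22.2854 pm

Final frequency:
f' = c/λ' = 299792458/2.2285441e-11 = 1.3452391e+19 Hz

Frequency shift (decrease):
Δf = f₀ - f' = 1.582e+19 - 1.3452391e+19 = 2.368e+18 Hz

(Intermediate values are shown rounded; full precision is carried through to the final answer.)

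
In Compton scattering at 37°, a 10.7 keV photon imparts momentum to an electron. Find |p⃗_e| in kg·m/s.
3.6214e-24 kg·m/s

The electron is initially at rest, so by conservation of momentum:
p⃗_e = p⃗₀ − p⃗'  (incident photon momentum minus scattered photon momentum)

Photon momentum magnitudes (p = h/λ = E/c):
λ₀ = hc/E₀ = 115.8731 pm → p₀ = h/λ₀ = 5.7184e-24 kg·m/s
Δλ = λ_C(1 − cos 37°) = 0.4886 pm
λ' = 116.3617 pm → p' = h/λ' = 5.6944e-24 kg·m/s

The scattered photon makes angle θ = 37° with the incident direction, so by the law of cosines:
|p⃗_e|² = p₀² + p'² − 2p₀p'cos θ
|p⃗_e|² = (5.7184e-24)² + (5.6944e-24)² − 2·5.7184e-24·5.6944e-24·cos(37°)
|p⃗_e| = 3.6214e-24 kg·m/s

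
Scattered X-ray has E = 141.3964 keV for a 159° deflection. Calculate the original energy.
304.0999 keV

Convert final energy to wavelength (hc ≈ 1239.842 keV·pm):
λ' = hc/E' = 1239.842 / 141.3964 = 8.7686 pm

Calculate the Compton shift:
Δλ = λ_C(1 - cos(159°))
Δλ = 2.4263 × (1 - cos(159°))
Δλ = 4.6915 pm

Initial wavelength:
λ = λ' - Δλ = 8.7686 - 4.6915 = 4.0771 pm

Initial energy:
E = hc/λ = 1239.842 / 4.0771 = 304.0999 keV

(Intermediate values are shown rounded; full precision is carried through to the final answer.)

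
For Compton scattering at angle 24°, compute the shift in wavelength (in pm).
0.2098 pm

Using the Compton scattering formula:
Δλ = λ_C(1 - cos θ)

where λ_C = h/(m_e·c) ≈ 2.4263 pm is the Compton wavelength of an electron.

For θ = 24°:
cos(24°) = 0.9135
1 - cos(24°) = 0.0865

Δλ = 2.4263 × 0.0865
Δλ = 0.2098 pm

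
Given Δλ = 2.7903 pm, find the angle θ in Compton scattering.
98.63°

From the Compton formula Δλ = λ_C(1 - cos θ), we can solve for θ:

cos θ = 1 - Δλ/λ_C

Given:
- Δλ = 2.7903 pm
- λ_C = h/(m_e·c) ≈ 2.42631024 pm

cos θ = 1 - 2.7903/2.42631024
cos θ = 1 - 1.150018
cos θ = -0.150018

θ = arccos(-0.150018)
θ = 98.63°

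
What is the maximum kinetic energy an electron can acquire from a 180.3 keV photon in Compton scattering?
74.5941 keV

Maximum energy transfer occurs at θ = 180° (backscattering).

Initial photon: E₀ = 180.3 keV → λ₀ = 6.8766 pm

Maximum Compton shift (at 180°):
Δλ_max = 2λ_C = 2 × 2.4263 = 4.8526 pm

Final wavelength:
λ' = 6.8766 + 4.8526 = 11.7292 pm

Minimum photon energy (maximum energy to electron):
E'_min = hc/λ' = 105.7059 keV

Maximum electron kinetic energy:
K_max = E₀ - E'_min = 180.3000 - 105.7059 = 74.5941 keV

(Intermediate values are shown rounded; full precision is carried through to the final answer.)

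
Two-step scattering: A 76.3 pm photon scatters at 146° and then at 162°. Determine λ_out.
85.4717 pm

Apply Compton shift twice:

First scattering at θ₁ = 146°:
Δλ₁ = λ_C(1 - cos(146°))
Δλ₁ = 2.4263 × 1.8290
Δλ₁ = 4.4378 pm

After first scattering:
λ₁ = 76.3 + 4.4378 = 80.7378 pm

Second scattering at θ₂ = 162°:
Δλ₂ = λ_C(1 - cos(162°))
Δλ₂ = 2.4263 × 1.9511
Δλ₂ = 4.7339 pm

Final wavelength:
λ₂ = 80.7378 + 4.7339 = 85.4717 pm

Total shift: Δλ_total = 4.4378 + 4.7339 = 9.1717 pm

(Intermediate values are shown rounded; full precision is carried through to the final answer.)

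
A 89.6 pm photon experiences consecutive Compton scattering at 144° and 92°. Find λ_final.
96.5002 pm

Apply Compton shift twice:

First scattering at θ₁ = 144°:
Δλ₁ = λ_C(1 - cos(144°))
Δλ₁ = 2.4263 × 1.8090
Δλ₁ = 4.3892 pm

After first scattering:
λ₁ = 89.6 + 4.3892 = 93.9892 pm

Second scattering at θ₂ = 92°:
Δλ₂ = λ_C(1 - cos(92°))
Δλ₂ = 2.4263 × 1.0349
Δλ₂ = 2.5110 pm

Final wavelength:
λ₂ = 93.9892 + 2.5110 = 96.5002 pm

Total shift: Δλ_total = 4.3892 + 2.5110 = 6.9002 pm

(Intermediate values are shown rounded; full precision is carried through to the final answer.)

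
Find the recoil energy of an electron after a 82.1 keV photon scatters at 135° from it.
17.6711 keV

By energy conservation: K_e = E_initial - E_final

First find the scattered photon energy:
Initial wavelength: λ = hc/E = 15.1016 pm
Compton shift: Δλ = λ_C(1 - cos(135°)) = 4.1420 pm
Final wavelength: λ' = 15.1016 + 4.1420 = 19.2436 pm
Final photon energy: E' = hc/λ' = 64.4289 keV

Electron kinetic energy:
K_e = E - E' = 82.1000 - 64.4289 = 17.6711 keV

(Intermediate values are shown rounded; full precision is carried through to the final answer.)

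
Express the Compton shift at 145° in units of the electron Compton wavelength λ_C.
1.8192 λ_C

The Compton shift formula is:
Δλ = λ_C(1 - cos θ)

Dividing both sides by λ_C:
Δλ/λ_C = 1 - cos θ

For θ = 145°:
Δλ/λ_C = 1 - cos(145°)
Δλ/λ_C = 1 - -0.8192
Δλ/λ_C = 1.8192

This means the shift is 1.8192 × λ_C = 4.4138 pm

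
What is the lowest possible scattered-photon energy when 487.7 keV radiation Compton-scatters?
167.6631 keV (at θ = 180°)

The scattered photon has minimum energy when its wavelength is maximum, i.e., when the Compton shift Δλ = λ_C(1 − cos θ) is maximum. This occurs at θ = 180° (backscattering), giving Δλ_max = 2λ_C = 4.8526 pm.

Initial wavelength: λ₀ = hc/E₀ = 2.5422 pm
Maximum final wavelength: λ'_max = λ₀ + 2λ_C = 2.5422 + 4.8526 = 7.3948 pm
Minimum final energy: E'_min = hc/λ'_max = 167.6631 keV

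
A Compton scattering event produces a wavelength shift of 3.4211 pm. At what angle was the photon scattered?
114.20°

From the Compton formula Δλ = λ_C(1 - cos θ), we can solve for θ:

cos θ = 1 - Δλ/λ_C

Given:
- Δλ = 3.4211 pm
- λ_C = h/(m_e·c) ≈ 2.42631024 pm

cos θ = 1 - 3.4211/2.42631024
cos θ = 1 - 1.410001
cos θ = -0.410001

θ = arccos(-0.410001)
θ = 114.20°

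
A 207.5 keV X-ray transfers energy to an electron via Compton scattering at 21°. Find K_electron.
5.4495 keV

By energy conservation: K_e = E_initial - E_final

First find the scattered photon energy:
Initial wavelength: λ = hc/E = 5.9751 pm
Compton shift: Δλ = λ_C(1 - cos(21°)) = 0.1612 pm
Final wavelength: λ' = 5.9751 + 0.1612 = 6.1363 pm
Final photon energy: E' = hc/λ' = 202.0505 keV

Electron kinetic energy:
K_e = E - E' = 207.5000 - 202.0505 = 5.4495 keV

(Intermediate values are shown rounded; full precision is carried through to the final answer.)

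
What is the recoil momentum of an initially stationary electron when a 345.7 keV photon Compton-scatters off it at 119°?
2.4319e-22 kg·m/s

The electron is initially at rest, so by conservation of momentum:
p⃗_e = p⃗₀ − p⃗'  (incident photon momentum minus scattered photon momentum)

Photon momentum magnitudes (p = h/λ = E/c):
λ₀ = hc/E₀ = 3.5865 pm → p₀ = h/λ₀ = 1.8475e-22 kg·m/s
Δλ = λ_C(1 − cos 119°) = 3.6026 pm
λ' = 7.1891 pm → p' = h/λ' = 9.2169e-23 kg·m/s

The scattered photon makes angle θ = 119° with the incident direction, so by the law of cosines:
|p⃗_e|² = p₀² + p'² − 2p₀p'cos θ
|p⃗_e|² = (1.8475e-22)² + (9.2169e-23)² − 2·1.8475e-22·9.2169e-23·cos(119°)
|p⃗_e| = 2.4319e-22 kg·m/s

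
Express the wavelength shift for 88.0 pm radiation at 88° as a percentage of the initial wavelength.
2.6609%

Calculate the Compton shift:
Δλ = λ_C(1 - cos(88°))
Δλ = 2.4263 × (1 - cos(88°))
Δλ = 2.4263 × 0.9651
Δλ = 2.3416 pm

Percentage change:
(Δλ/λ₀) × 100 = (2.3416/88.0) × 100
= 2.6609%

(Intermediate values are shown rounded; full precision is carried through to the final answer.)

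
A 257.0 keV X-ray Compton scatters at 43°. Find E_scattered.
226.4094 keV

First convert energy to wavelength:
λ = hc/E, with hc ≈ 1239.842 keV·pm (i.e. 1239.842 eV·nm)

For E = 257.0 keV = 257000 eV:
λ = 1239.842 keV·pm / 257.0 keV
λ = 4.8243 pm

Calculate the Compton shift:
Δλ = λ_C(1 - cos(43°)) = 2.4263 × 0.2686
Δλ = 0.6518 pm

Final wavelength:
λ' = 4.8243 + 0.6518 = 5.4761 pm

Final energy:
E' = hc/λ' = 1239.842 / 5.4761 = 226.4094 keV

(Intermediate values are shown rounded; full precision is carried through to the final answer.)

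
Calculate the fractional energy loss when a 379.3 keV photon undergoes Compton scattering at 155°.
0.5859 (or 58.59%)

Calculate initial and final photon energies:

Initial: E₀ = 379.3 keV → λ₀ = 3.2688 pm
Compton shift: Δλ = 4.6253 pm
Final wavelength: λ' = 7.8941 pm
Final energy: E' = 157.0602 keV

Fractional energy loss:
(E₀ - E')/E₀ = (379.3000 - 157.0602)/379.3000
= 222.2398/379.3000
= 0.5859
= 58.59%

(Intermediate values are shown rounded; full precision is carried through to the final answer.)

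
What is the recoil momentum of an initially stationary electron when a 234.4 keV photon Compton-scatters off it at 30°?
6.3356e-23 kg·m/s

The electron is initially at rest, so by conservation of momentum:
p⃗_e = p⃗₀ − p⃗'  (incident photon momentum minus scattered photon momentum)

Photon momentum magnitudes (p = h/λ = E/c):
λ₀ = hc/E₀ = 5.2894 pm → p₀ = h/λ₀ = 1.2527e-22 kg·m/s
Δλ = λ_C(1 − cos 30°) = 0.3251 pm
λ' = 5.6145 pm → p' = h/λ' = 1.1802e-22 kg·m/s

The scattered photon makes angle θ = 30° with the incident direction, so by the law of cosines:
|p⃗_e|² = p₀² + p'² − 2p₀p'cos θ
|p⃗_e|² = (1.2527e-22)² + (1.1802e-22)² − 2·1.2527e-22·1.1802e-22·cos(30°)
|p⃗_e| = 6.3356e-23 kg·m/s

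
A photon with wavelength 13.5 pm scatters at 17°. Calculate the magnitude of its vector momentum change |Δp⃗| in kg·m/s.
1.4458e-23 kg·m/s

Photon momentum magnitude is p = h/λ.

Initial momentum:
p₀ = h/λ = 6.6261e-34/1.3500e-11 = 4.9082e-23 kg·m/s

After scattering:
λ' = λ + Δλ = 13.5 + 0.1060 = 13.6060 pm
p' = h/λ' = 6.6261e-34/1.3606e-11 = 4.8700e-23 kg·m/s

Momentum is a vector; the scattered photon's direction makes angle θ = 17° with the incident direction. The magnitude of the vector change Δp⃗ = p⃗₀ − p⃗' is found from the law of cosines:
|Δp⃗|² = p₀² + p'² − 2p₀p'cos θ
|Δp⃗|² = (4.9082e-23)² + (4.8700e-23)² − 2·4.9082e-23·4.8700e-23·cos(17°)
|Δp⃗| = 1.4458e-23 kg·m/s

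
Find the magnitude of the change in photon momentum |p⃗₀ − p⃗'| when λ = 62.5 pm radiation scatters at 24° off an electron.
4.4012e-24 kg·m/s

Photon momentum magnitude is p = h/λ.

Initial momentum:
p₀ = h/λ = 6.6261e-34/6.2500e-11 = 1.0602e-23 kg·m/s

After scattering:
λ' = λ + Δλ = 62.5 + 0.2098 = 62.7098 pm
p' = h/λ' = 6.6261e-34/6.2710e-11 = 1.0566e-23 kg·m/s

Momentum is a vector; the scattered photon's direction makes angle θ = 24° with the incident direction. The magnitude of the vector change Δp⃗ = p⃗₀ − p⃗' is found from the law of cosines:
|Δp⃗|² = p₀² + p'² − 2p₀p'cos θ
|Δp⃗|² = (1.0602e-23)² + (1.0566e-23)² − 2·1.0602e-23·1.0566e-23·cos(24°)
|Δp⃗| = 4.4012e-24 kg·m/s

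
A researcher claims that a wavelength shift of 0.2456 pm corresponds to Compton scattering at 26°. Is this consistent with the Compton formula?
Yes, consistent

Calculate the expected shift for θ = 26°:

Δλ_expected = λ_C(1 - cos(26°))
Δλ_expected = 2.4263 × (1 - cos(26°))
Δλ_expected = 2.4263 × 0.1012
Δλ_expected = 0.2456 pm

Given shift: 0.2456 pm
Expected shift: 0.2456 pm
Difference: 0.0000 pm

The values match. This is consistent with Compton scattering at the stated angle.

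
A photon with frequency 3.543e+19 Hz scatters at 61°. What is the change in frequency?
4.560e+18 Hz (decrease)

Convert frequency to wavelength (c = 299792458 m/s):
λ₀ = c/f₀ = 299792458/3.543e+19 = 8.4615427e-12 m = 8.4615 pm

Calculate Compton shift:
Δλ = λ_C(1 - cos(61°)) = 1.2500 pm

Final wavelength:
λ' = λ₀ + Δλ = 8.4615 + 1.2500 = 9.7116 pm

Final frequency:
f' = c/λ' = 299792458/9.7115544e-12 = 3.0869668e+19 Hz

Frequency shift (decrease):
Δf = f₀ - f' = 3.543e+19 - 3.0869668e+19 = 4.560e+18 Hz

(Intermediate values are shown rounded; full precision is carried through to the final answer.)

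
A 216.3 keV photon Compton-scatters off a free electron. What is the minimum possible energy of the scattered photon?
117.1356 keV (at θ = 180°)

The scattered photon has minimum energy when its wavelength is maximum, i.e., when the Compton shift Δλ = λ_C(1 − cos θ) is maximum. This occurs at θ = 180° (backscattering), giving Δλ_max = 2λ_C = 4.8526 pm.

Initial wavelength: λ₀ = hc/E₀ = 5.7320 pm
Maximum final wavelength: λ'_max = λ₀ + 2λ_C = 5.7320 + 4.8526 = 10.5847 pm
Minimum final energy: E'_min = hc/λ'_max = 117.1356 keV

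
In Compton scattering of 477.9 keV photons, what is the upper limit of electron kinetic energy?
311.4107 keV

Maximum energy transfer occurs at θ = 180° (backscattering).

Initial photon: E₀ = 477.9 keV → λ₀ = 2.5944 pm

Maximum Compton shift (at 180°):
Δλ_max = 2λ_C = 2 × 2.4263 = 4.8526 pm

Final wavelength:
λ' = 2.5944 + 4.8526 = 7.4470 pm

Minimum photon energy (maximum energy to electron):
E'_min = hc/λ' = 166.4893 keV

Maximum electron kinetic energy:
K_max = E₀ - E'_min = 477.9000 - 166.4893 = 311.4107 keV

(Intermediate values are shown rounded; full precision is carried through to the final answer.)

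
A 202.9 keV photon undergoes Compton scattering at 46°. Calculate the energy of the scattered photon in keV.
180.9603 keV

First convert energy to wavelength:
λ = hc/E, with hc ≈ 1239.842 keV·pm (i.e. 1239.842 eV·nm)

For E = 202.9 keV = 202900 eV:
λ = 1239.842 keV·pm / 202.9 keV
λ = 6.1106 pm

Calculate the Compton shift:
Δλ = λ_C(1 - cos(46°)) = 2.4263 × 0.3053
Δλ = 0.7409 pm

Final wavelength:
λ' = 6.1106 + 0.7409 = 6.8515 pm

Final energy:
E' = hc/λ' = 1239.842 / 6.8515 = 180.9603 keV

(Intermediate values are shown rounded; full precision is carried through to the final answer.)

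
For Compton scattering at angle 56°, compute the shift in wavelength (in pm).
1.0695 pm

Using the Compton scattering formula:
Δλ = λ_C(1 - cos θ)

where λ_C = h/(m_e·c) ≈ 2.4263 pm is the Compton wavelength of an electron.

For θ = 56°:
cos(56°) = 0.5592
1 - cos(56°) = 0.4408

Δλ = 2.4263 × 0.4408
Δλ = 1.0695 pm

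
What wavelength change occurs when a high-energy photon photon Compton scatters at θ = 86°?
2.2571 pm

Using the Compton scattering formula:
Δλ = λ_C(1 - cos θ)

where λ_C = h/(m_e·c) ≈ 2.4263 pm is the Compton wavelength of an electron.

For θ = 86°:
cos(86°) = 0.0698
1 - cos(86°) = 0.9302

Δλ = 2.4263 × 0.9302
Δλ = 2.2571 pm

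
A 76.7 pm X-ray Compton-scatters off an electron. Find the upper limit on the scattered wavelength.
81.5526 pm (at θ = 180°)

The Compton shift is Δλ = λ_C(1 − cos θ).

Since cos θ ranges from −1 to 1, the factor (1 − cos θ) ranges from 0 to 2; the maximum shift occurs at θ = 180° (backscattering):
Δλ_max = 2λ_C = 2 × 2.4263 pm = 4.8526 pm

Maximum scattered wavelength:
λ'_max = λ₀ + Δλ_max = 76.7 + 4.8526 = 81.5526 pm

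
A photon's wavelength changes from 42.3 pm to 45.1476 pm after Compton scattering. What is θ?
100.00°

First find the wavelength shift:
Δλ = λ' - λ = 45.1476 - 42.3 = 2.8476 pm

Using Δλ = λ_C(1 - cos θ), with λ_C = h/(m_e·c) ≈ 2.42631024 pm:
cos θ = 1 - Δλ/λ_C
cos θ = 1 - 2.8476/2.42631024
cos θ = -0.173634

θ = arccos(-0.173634)
θ = 100.00°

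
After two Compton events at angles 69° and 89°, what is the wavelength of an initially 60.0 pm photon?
63.9408 pm

Apply Compton shift twice:

First scattering at θ₁ = 69°:
Δλ₁ = λ_C(1 - cos(69°))
Δλ₁ = 2.4263 × 0.6416
Δλ₁ = 1.5568 pm

After first scattering:
λ₁ = 60.0 + 1.5568 = 61.5568 pm

Second scattering at θ₂ = 89°:
Δλ₂ = λ_C(1 - cos(89°))
Δλ₂ = 2.4263 × 0.9825
Δλ₂ = 2.3840 pm

Final wavelength:
λ₂ = 61.5568 + 2.3840 = 63.9408 pm

Total shift: Δλ_total = 1.5568 + 2.3840 = 3.9408 pm

(Intermediate values are shown rounded; full precision is carried through to the final answer.)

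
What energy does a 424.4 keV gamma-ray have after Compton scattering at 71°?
272.0276 keV

First convert energy to wavelength:
λ = hc/E, with hc ≈ 1239.842 keV·pm (i.e. 1239.842 eV·nm)

For E = 424.4 keV = 424400 eV:
λ = 1239.842 keV·pm / 424.4 keV
λ = 2.9214 pm

Calculate the Compton shift:
Δλ = λ_C(1 - cos(71°)) = 2.4263 × 0.6744
Δλ = 1.6364 pm

Final wavelength:
λ' = 2.9214 + 1.6364 = 4.5578 pm

Final energy:
E' = hc/λ' = 1239.842 / 4.5578 = 272.0276 keV

(Intermediate values are shown rounded; full precision is carried through to the final answer.)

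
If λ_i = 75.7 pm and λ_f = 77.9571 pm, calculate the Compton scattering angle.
86.00°

First find the wavelength shift:
Δλ = λ' - λ = 77.9571 - 75.7 = 2.2571 pm

Using Δλ = λ_C(1 - cos θ), with λ_C = h/(m_e·c) ≈ 2.42631024 pm:
cos θ = 1 - Δλ/λ_C
cos θ = 1 - 2.2571/2.42631024
cos θ = 0.069740

θ = arccos(0.069740)
θ = 86.00°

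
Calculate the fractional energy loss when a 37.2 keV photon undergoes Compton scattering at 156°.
0.1223 (or 12.23%)

Calculate initial and final photon energies:

Initial: E₀ = 37.2 keV → λ₀ = 33.3291 pm
Compton shift: Δλ = 4.6429 pm
Final wavelength: λ' = 37.9719 pm
Final energy: E' = 32.6515 keV

Fractional energy loss:
(E₀ - E')/E₀ = (37.2000 - 32.6515)/37.2000
= 4.5485/37.2000
= 0.1223
= 12.23%

(Intermediate values are shown rounded; full precision is carried through to the final answer.)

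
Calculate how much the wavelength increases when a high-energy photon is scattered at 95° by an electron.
2.6378 pm

Using the Compton scattering formula:
Δλ = λ_C(1 - cos θ)

where λ_C = h/(m_e·c) ≈ 2.4263 pm is the Compton wavelength of an electron.

For θ = 95°:
cos(95°) = -0.0872
1 - cos(95°) = 1.0872

Δλ = 2.4263 × 1.0872
Δλ = 2.6378 pm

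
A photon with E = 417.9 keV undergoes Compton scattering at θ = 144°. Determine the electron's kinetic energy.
249.3533 keV

By energy conservation: K_e = E_initial - E_final

First find the scattered photon energy:
Initial wavelength: λ = hc/E = 2.9668 pm
Compton shift: Δλ = λ_C(1 - cos(144°)) = 4.3892 pm
Final wavelength: λ' = 2.9668 + 4.3892 = 7.3561 pm
Final photon energy: E' = hc/λ' = 168.5467 keV

Electron kinetic energy:
K_e = E - E' = 417.9000 - 168.5467 = 249.3533 keV

(Intermediate values are shown rounded; full precision is carried through to the final answer.)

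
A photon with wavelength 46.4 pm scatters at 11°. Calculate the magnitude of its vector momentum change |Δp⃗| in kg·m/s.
2.7361e-24 kg·m/s

Photon momentum magnitude is p = h/λ.

Initial momentum:
p₀ = h/λ = 6.6261e-34/4.6400e-11 = 1.4280e-23 kg·m/s

After scattering:
λ' = λ + Δλ = 46.4 + 0.0446 = 46.4446 pm
p' = h/λ' = 6.6261e-34/4.6445e-11 = 1.4267e-23 kg·m/s

Momentum is a vector; the scattered photon's direction makes angle θ = 11° with the incident direction. The magnitude of the vector change Δp⃗ = p⃗₀ − p⃗' is found from the law of cosines:
|Δp⃗|² = p₀² + p'² − 2p₀p'cos θ
|Δp⃗|² = (1.4280e-23)² + (1.4267e-23)² − 2·1.4280e-23·1.4267e-23·cos(11°)
|Δp⃗| = 2.7361e-24 kg·m/s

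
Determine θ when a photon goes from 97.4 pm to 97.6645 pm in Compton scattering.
27.00°

First find the wavelength shift:
Δλ = λ' - λ = 97.6645 - 97.4 = 0.2645 pm

Using Δλ = λ_C(1 - cos θ), with λ_C = h/(m_e·c) ≈ 2.42631024 pm:
cos θ = 1 - Δλ/λ_C
cos θ = 1 - 0.2645/2.42631024
cos θ = 0.890987

θ = arccos(0.890987)
θ = 27.00°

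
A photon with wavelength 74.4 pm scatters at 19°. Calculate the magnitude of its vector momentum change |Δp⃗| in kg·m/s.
2.9373e-24 kg·m/s

Photon momentum magnitude is p = h/λ.

Initial momentum:
p₀ = h/λ = 6.6261e-34/7.4400e-11 = 8.9060e-24 kg·m/s

After scattering:
λ' = λ + Δλ = 74.4 + 0.1322 = 74.5322 pm
p' = h/λ' = 6.6261e-34/7.4532e-11 = 8.8902e-24 kg·m/s

Momentum is a vector; the scattered photon's direction makes angle θ = 19° with the incident direction. The magnitude of the vector change Δp⃗ = p⃗₀ − p⃗' is found from the law of cosines:
|Δp⃗|² = p₀² + p'² − 2p₀p'cos θ
|Δp⃗|² = (8.9060e-24)² + (8.8902e-24)² − 2·8.9060e-24·8.8902e-24·cos(19°)
|Δp⃗| = 2.9373e-24 kg·m/s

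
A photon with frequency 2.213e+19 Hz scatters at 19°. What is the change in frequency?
2.139e+17 Hz (decrease)

Convert frequency to wavelength (c = 299792458 m/s):
λ₀ = c/f₀ = 299792458/2.213e+19 = 1.3546880e-11 m = 13.5469 pm

Calculate Compton shift:
Δλ = λ_C(1 - cos(19°)) = 0.1322 pm

Final wavelength:
λ' = λ₀ + Δλ = 13.5469 + 0.1322 = 13.6791 pm

Final frequency:
f' = c/λ' = 299792458/1.3679069e-11 = 2.1916145e+19 Hz

Frequency shift (decrease):
Δf = f₀ - f' = 2.213e+19 - 2.1916145e+19 = 2.139e+17 Hz

(Intermediate values are shown rounded; full precision is carried through to the final answer.)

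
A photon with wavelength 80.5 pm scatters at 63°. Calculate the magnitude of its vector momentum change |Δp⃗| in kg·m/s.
8.5326e-24 kg·m/s

Photon momentum magnitude is p = h/λ.

Initial momentum:
p₀ = h/λ = 6.6261e-34/8.0500e-11 = 8.2311e-24 kg·m/s

After scattering:
λ' = λ + Δλ = 80.5 + 1.3248 = 81.8248 pm
p' = h/λ' = 6.6261e-34/8.1825e-11 = 8.0979e-24 kg·m/s

Momentum is a vector; the scattered photon's direction makes angle θ = 63° with the incident direction. The magnitude of the vector change Δp⃗ = p⃗₀ − p⃗' is found from the law of cosines:
|Δp⃗|² = p₀² + p'² − 2p₀p'cos θ
|Δp⃗|² = (8.2311e-24)² + (8.0979e-24)² − 2·8.2311e-24·8.0979e-24·cos(63°)
|Δp⃗| = 8.5326e-24 kg·m/s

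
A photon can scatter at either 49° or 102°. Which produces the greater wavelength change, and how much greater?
102° produces the larger shift by a factor of 3.512

Calculate both shifts using Δλ = λ_C(1 - cos θ):

For θ₁ = 49°:
Δλ₁ = 2.4263 × (1 - cos(49°))
Δλ₁ = 2.4263 × 0.3439
Δλ₁ = 0.8345 pm

For θ₂ = 102°:
Δλ₂ = 2.4263 × (1 - cos(102°))
Δλ₂ = 2.4263 × 1.2079
Δλ₂ = 2.9308 pm

The 102° angle produces the larger shift.
Ratio: 2.9308/0.8345 = 3.512

(Intermediate values are shown rounded; full precision is carried through to the final answer.)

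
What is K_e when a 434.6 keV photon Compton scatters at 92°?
203.4510 keV

By energy conservation: K_e = E_initial - E_final

First find the scattered photon energy:
Initial wavelength: λ = hc/E = 2.8528 pm
Compton shift: Δλ = λ_C(1 - cos(92°)) = 2.5110 pm
Final wavelength: λ' = 2.8528 + 2.5110 = 5.3638 pm
Final photon energy: E' = hc/λ' = 231.1490 keV

Electron kinetic energy:
K_e = E - E' = 434.6000 - 231.1490 = 203.4510 keV

(Intermediate values are shown rounded; full precision is carried through to the final answer.)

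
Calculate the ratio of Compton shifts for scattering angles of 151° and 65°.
151° produces the larger shift by a factor of 3.247

Calculate both shifts using Δλ = λ_C(1 - cos θ):

For θ₁ = 65°:
Δλ₁ = 2.4263 × (1 - cos(65°))
Δλ₁ = 2.4263 × 0.5774
Δλ₁ = 1.4009 pm

For θ₂ = 151°:
Δλ₂ = 2.4263 × (1 - cos(151°))
Δλ₂ = 2.4263 × 1.8746
Δλ₂ = 4.5484 pm

The 151° angle produces the larger shift.
Ratio: 4.5484/1.4009 = 3.247

(Intermediate values are shown rounded; full precision is carried through to the final answer.)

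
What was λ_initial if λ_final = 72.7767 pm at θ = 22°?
72.6000 pm

From λ' = λ + Δλ, we have λ = λ' - Δλ

First calculate the Compton shift:
Δλ = λ_C(1 - cos θ)
Δλ = 2.4263 × (1 - cos(22°))
Δλ = 2.4263 × 0.0728
Δλ = 0.1767 pm

Initial wavelength:
λ = λ' - Δλ
λ = 72.7767 - 0.1767
λ = 72.6000 pm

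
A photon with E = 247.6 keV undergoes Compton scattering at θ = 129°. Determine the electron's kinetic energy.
109.2352 keV

By energy conservation: K_e = E_initial - E_final

First find the scattered photon energy:
Initial wavelength: λ = hc/E = 5.0074 pm
Compton shift: Δλ = λ_C(1 - cos(129°)) = 3.9532 pm
Final wavelength: λ' = 5.0074 + 3.9532 = 8.9607 pm
Final photon energy: E' = hc/λ' = 138.3648 keV

Electron kinetic energy:
K_e = E - E' = 247.6000 - 138.3648 = 109.2352 keV

(Intermediate values are shown rounded; full precision is carried through to the final answer.)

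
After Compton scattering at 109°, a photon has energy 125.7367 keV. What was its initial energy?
186.6001 keV

Convert final energy to wavelength (hc ≈ 1239.842 keV·pm):
λ' = hc/E' = 1239.842 / 125.7367 = 9.8606 pm

Calculate the Compton shift:
Δλ = λ_C(1 - cos(109°))
Δλ = 2.4263 × (1 - cos(109°))
Δλ = 3.2162 pm

Initial wavelength:
λ = λ' - Δλ = 9.8606 - 3.2162 = 6.6444 pm

Initial energy:
E = hc/λ = 1239.842 / 6.6444 = 186.6001 keV

(Intermediate values are shown rounded; full precision is carried through to the final answer.)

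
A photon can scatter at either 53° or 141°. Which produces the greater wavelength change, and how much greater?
141° produces the larger shift by a factor of 4.463

Calculate both shifts using Δλ = λ_C(1 - cos θ):

For θ₁ = 53°:
Δλ₁ = 2.4263 × (1 - cos(53°))
Δλ₁ = 2.4263 × 0.3982
Δλ₁ = 0.9661 pm

For θ₂ = 141°:
Δλ₂ = 2.4263 × (1 - cos(141°))
Δλ₂ = 2.4263 × 1.7771
Δλ₂ = 4.3119 pm

The 141° angle produces the larger shift.
Ratio: 4.3119/0.9661 = 4.463

(Intermediate values are shown rounded; full precision is carried through to the final answer.)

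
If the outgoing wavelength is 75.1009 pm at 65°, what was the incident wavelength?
73.7000 pm

From λ' = λ + Δλ, we have λ = λ' - Δλ

First calculate the Compton shift:
Δλ = λ_C(1 - cos θ)
Δλ = 2.4263 × (1 - cos(65°))
Δλ = 2.4263 × 0.5774
Δλ = 1.4009 pm

Initial wavelength:
λ = λ' - Δλ
λ = 75.1009 - 1.4009
λ = 73.7000 pm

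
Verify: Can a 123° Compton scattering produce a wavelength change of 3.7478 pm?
Yes, consistent

Calculate the expected shift for θ = 123°:

Δλ_expected = λ_C(1 - cos(123°))
Δλ_expected = 2.4263 × (1 - cos(123°))
Δλ_expected = 2.4263 × 1.5446
Δλ_expected = 3.7478 pm

Given shift: 3.7478 pm
Expected shift: 3.7478 pm
Difference: 0.0000 pm

The values match. This is consistent with Compton scattering at the stated angle.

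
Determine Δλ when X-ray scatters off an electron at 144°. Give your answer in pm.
4.3892 pm

Using the Compton scattering formula:
Δλ = λ_C(1 - cos θ)

where λ_C = h/(m_e·c) ≈ 2.4263 pm is the Compton wavelength of an electron.

For θ = 144°:
cos(144°) = -0.8090
1 - cos(144°) = 1.8090

Δλ = 2.4263 × 1.8090
Δλ = 4.3892 pm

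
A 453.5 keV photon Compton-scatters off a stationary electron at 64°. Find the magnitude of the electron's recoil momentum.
2.2479e-22 kg·m/s

The electron is initially at rest, so by conservation of momentum:
p⃗_e = p⃗₀ − p⃗'  (incident photon momentum minus scattered photon momentum)

Photon momentum magnitudes (p = h/λ = E/c):
λ₀ = hc/E₀ = 2.7339 pm → p₀ = h/λ₀ = 2.4236e-22 kg·m/s
Δλ = λ_C(1 − cos 64°) = 1.3627 pm
λ' = 4.0966 pm → p' = h/λ' = 1.6174e-22 kg·m/s

The scattered photon makes angle θ = 64° with the incident direction, so by the law of cosines:
|p⃗_e|² = p₀² + p'² − 2p₀p'cos θ
|p⃗_e|² = (2.4236e-22)² + (1.6174e-22)² − 2·2.4236e-22·1.6174e-22·cos(64°)
|p⃗_e| = 2.2479e-22 kg·m/s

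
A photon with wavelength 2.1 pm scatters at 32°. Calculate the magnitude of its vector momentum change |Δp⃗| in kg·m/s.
1.6721e-22 kg·m/s

Photon momentum magnitude is p = h/λ.

Initial momentum:
p₀ = h/λ = 6.6261e-34/2.1000e-12 = 3.1553e-22 kg·m/s

After scattering:
λ' = λ + Δλ = 2.1 + 0.3687 = 2.4687 pm
p' = h/λ' = 6.6261e-34/2.4687e-12 = 2.6841e-22 kg·m/s

Momentum is a vector; the scattered photon's direction makes angle θ = 32° with the incident direction. The magnitude of the vector change Δp⃗ = p⃗₀ − p⃗' is found from the law of cosines:
|Δp⃗|² = p₀² + p'² − 2p₀p'cos θ
|Δp⃗|² = (3.1553e-22)² + (2.6841e-22)² − 2·3.1553e-22·2.6841e-22·cos(32°)
|Δp⃗| = 1.6721e-22 kg·m/s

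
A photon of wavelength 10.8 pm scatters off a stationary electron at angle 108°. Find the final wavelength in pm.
13.9761 pm

Using the Compton scattering formula:
λ' = λ + Δλ = λ + λ_C(1 - cos θ)

Given:
- Initial wavelength λ = 10.8 pm
- Scattering angle θ = 108°
- Compton wavelength λ_C ≈ 2.4263 pm

Calculate the shift:
Δλ = 2.4263 × (1 - cos(108°))
Δλ = 2.4263 × 1.3090
Δλ = 3.1761 pm

Final wavelength:
λ' = 10.8 + 3.1761 = 13.9761 pm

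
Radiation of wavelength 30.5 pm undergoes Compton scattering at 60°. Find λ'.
31.7132 pm

Using the Compton formula: λ' = λ + λ_C(1 − cos θ)

For θ = 60°, cos θ = 1/2 (exact) = 0.5000, so:
1 − cos 60° = 1 − (1/2) = 0.5000

Δλ = λ_C × 0.5000 = 2.4263 × 0.5000 = 1.2132 pm

λ' = 30.5 + 1.2132 = 31.7132 pm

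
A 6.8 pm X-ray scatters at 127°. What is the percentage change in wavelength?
57.1544%

Calculate the Compton shift:
Δλ = λ_C(1 - cos(127°))
Δλ = 2.4263 × (1 - cos(127°))
Δλ = 2.4263 × 1.6018
Δλ = 3.8865 pm

Percentage change:
(Δλ/λ₀) × 100 = (3.8865/6.8) × 100
= 57.1544%

(Intermediate values are shown rounded; full precision is carried through to the final answer.)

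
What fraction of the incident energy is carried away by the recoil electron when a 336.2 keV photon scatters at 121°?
0.4992 (or 49.92%)

Calculate initial and final photon energies:

Initial: E₀ = 336.2 keV → λ₀ = 3.6878 pm
Compton shift: Δλ = 3.6760 pm
Final wavelength: λ' = 7.3638 pm
Final energy: E' = 168.3707 keV

Fractional energy loss:
(E₀ - E')/E₀ = (336.2000 - 168.3707)/336.2000
= 167.8293/336.2000
= 0.4992
= 49.92%

(Intermediate values are shown rounded; full precision is carried through to the final answer.)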